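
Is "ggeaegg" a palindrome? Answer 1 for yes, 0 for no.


Input: ggeaegg
Reversed: ggeaegg
  Compare pos 0 ('g') with pos 6 ('g'): match
  Compare pos 1 ('g') with pos 5 ('g'): match
  Compare pos 2 ('e') with pos 4 ('e'): match
Result: palindrome

1


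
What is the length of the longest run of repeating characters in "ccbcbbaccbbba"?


Input: "ccbcbbaccbbba"
Scanning for longest run:
  Position 1 ('c'): continues run of 'c', length=2
  Position 2 ('b'): new char, reset run to 1
  Position 3 ('c'): new char, reset run to 1
  Position 4 ('b'): new char, reset run to 1
  Position 5 ('b'): continues run of 'b', length=2
  Position 6 ('a'): new char, reset run to 1
  Position 7 ('c'): new char, reset run to 1
  Position 8 ('c'): continues run of 'c', length=2
  Position 9 ('b'): new char, reset run to 1
  Position 10 ('b'): continues run of 'b', length=2
  Position 11 ('b'): continues run of 'b', length=3
  Position 12 ('a'): new char, reset run to 1
Longest run: 'b' with length 3

3


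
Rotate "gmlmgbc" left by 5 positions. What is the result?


Input: "gmlmgbc", rotate left by 5
First 5 characters: "gmlmg"
Remaining characters: "bc"
Concatenate remaining + first: "bc" + "gmlmg" = "bcgmlmg"

bcgmlmg


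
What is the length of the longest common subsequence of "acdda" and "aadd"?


LCS of "acdda" and "aadd"
DP table:
           a    a    d    d
      0    0    0    0    0
  a   0    1    1    1    1
  c   0    1    1    1    1
  d   0    1    1    2    2
  d   0    1    1    2    3
  a   0    1    2    2    3
LCS length = dp[5][4] = 3

3


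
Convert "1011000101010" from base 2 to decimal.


Input: "1011000101010" in base 2
Positional expansion:
  Digit '1' (value 1) x 2^12 = 4096
  Digit '0' (value 0) x 2^11 = 0
  Digit '1' (value 1) x 2^10 = 1024
  Digit '1' (value 1) x 2^9 = 512
  Digit '0' (value 0) x 2^8 = 0
  Digit '0' (value 0) x 2^7 = 0
  Digit '0' (value 0) x 2^6 = 0
  Digit '1' (value 1) x 2^5 = 32
  Digit '0' (value 0) x 2^4 = 0
  Digit '1' (value 1) x 2^3 = 8
  Digit '0' (value 0) x 2^2 = 0
  Digit '1' (value 1) x 2^1 = 2
  Digit '0' (value 0) x 2^0 = 0
Sum = 5674

5674


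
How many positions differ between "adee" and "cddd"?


Comparing "adee" and "cddd" position by position:
  Position 0: 'a' vs 'c' => DIFFER
  Position 1: 'd' vs 'd' => same
  Position 2: 'e' vs 'd' => DIFFER
  Position 3: 'e' vs 'd' => DIFFER
Positions that differ: 3

3


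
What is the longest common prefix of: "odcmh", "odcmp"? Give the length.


Words: odcmh, odcmp
  Position 0: all 'o' => match
  Position 1: all 'd' => match
  Position 2: all 'c' => match
  Position 3: all 'm' => match
  Position 4: ('h', 'p') => mismatch, stop
LCP = "odcm" (length 4)

4


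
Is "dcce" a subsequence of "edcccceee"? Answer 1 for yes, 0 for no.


Check if "dcce" is a subsequence of "edcccceee"
Greedy scan:
  Position 0 ('e'): no match needed
  Position 1 ('d'): matches sub[0] = 'd'
  Position 2 ('c'): matches sub[1] = 'c'
  Position 3 ('c'): matches sub[2] = 'c'
  Position 4 ('c'): no match needed
  Position 5 ('c'): no match needed
  Position 6 ('e'): matches sub[3] = 'e'
  Position 7 ('e'): no match needed
  Position 8 ('e'): no match needed
All 4 characters matched => is a subsequence

1


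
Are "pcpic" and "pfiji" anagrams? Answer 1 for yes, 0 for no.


Strings: "pcpic", "pfiji"
Sorted first:  ccipp
Sorted second: fiijp
Differ at position 0: 'c' vs 'f' => not anagrams

0


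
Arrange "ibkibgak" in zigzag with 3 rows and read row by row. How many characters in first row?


Zigzag "ibkibgak" into 3 rows:
Placing characters:
  'i' => row 0
  'b' => row 1
  'k' => row 2
  'i' => row 1
  'b' => row 0
  'g' => row 1
  'a' => row 2
  'k' => row 1
Rows:
  Row 0: "ib"
  Row 1: "bigk"
  Row 2: "ka"
First row length: 2

2


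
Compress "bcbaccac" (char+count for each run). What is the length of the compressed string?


Input: bcbaccac
Runs:
  'b' x 1 => "b1"
  'c' x 1 => "c1"
  'b' x 1 => "b1"
  'a' x 1 => "a1"
  'c' x 2 => "c2"
  'a' x 1 => "a1"
  'c' x 1 => "c1"
Compressed: "b1c1b1a1c2a1c1"
Compressed length: 14

14


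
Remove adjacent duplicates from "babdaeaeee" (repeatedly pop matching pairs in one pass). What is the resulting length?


Input: babdaeaeee
Stack-based adjacent duplicate removal:
  Read 'b': push. Stack: b
  Read 'a': push. Stack: ba
  Read 'b': push. Stack: bab
  Read 'd': push. Stack: babd
  Read 'a': push. Stack: babda
  Read 'e': push. Stack: babdae
  Read 'a': push. Stack: babdaea
  Read 'e': push. Stack: babdaeae
  Read 'e': matches stack top 'e' => pop. Stack: babdaea
  Read 'e': push. Stack: babdaeae
Final stack: "babdaeae" (length 8)

8


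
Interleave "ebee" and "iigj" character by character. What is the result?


Interleaving "ebee" and "iigj":
  Position 0: 'e' from first, 'i' from second => "ei"
  Position 1: 'b' from first, 'i' from second => "bi"
  Position 2: 'e' from first, 'g' from second => "eg"
  Position 3: 'e' from first, 'j' from second => "ej"
Result: eibiegej

eibiegej


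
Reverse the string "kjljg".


Input: kjljg
Reading characters right to left:
  Position 4: 'g'
  Position 3: 'j'
  Position 2: 'l'
  Position 1: 'j'
  Position 0: 'k'
Reversed: gjljk

gjljk


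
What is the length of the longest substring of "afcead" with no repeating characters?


Input: "afcead"
Sliding window (track last position of each char):
  Position 0 ('a'): window [0,0] length 1 -- new best
  Position 1 ('f'): window [0,1] length 2 -- new best
  Position 2 ('c'): window [0,2] length 3 -- new best
  Position 3 ('e'): window [0,3] length 4 -- new best
  Position 4 ('a'): repeat (last at 0), move window start to 1
  Position 4 ('a'): window [1,4] length 4
  Position 5 ('d'): window [1,5] length 5 -- new best
Longest substring with no repeats: "fcead" with length 5

5


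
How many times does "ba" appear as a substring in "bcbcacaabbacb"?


Searching for "ba" in "bcbcacaabbacb"
Scanning each position:
  Position 0: "bc" => no
  Position 1: "cb" => no
  Position 2: "bc" => no
  Position 3: "ca" => no
  Position 4: "ac" => no
  Position 5: "ca" => no
  Position 6: "aa" => no
  Position 7: "ab" => no
  Position 8: "bb" => no
  Position 9: "ba" => MATCH
  Position 10: "ac" => no
  Position 11: "cb" => no
Total occurrences: 1

1


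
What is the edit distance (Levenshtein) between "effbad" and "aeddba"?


Computing edit distance: "effbad" -> "aeddba"
DP table:
           a    e    d    d    b    a
      0    1    2    3    4    5    6
  e   1    1    1    2    3    4    5
  f   2    2    2    2    3    4    5
  f   3    3    3    3    3    4    5
  b   4    4    4    4    4    3    4
  a   5    4    5    5    5    4    3
  d   6    5    5    5    5    5    4
Edit distance = dp[6][6] = 4

4


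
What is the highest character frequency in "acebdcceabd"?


Input: acebdcceabd
Character counts:
  'a': 2
  'b': 2
  'c': 3
  'd': 2
  'e': 2
Maximum frequency: 3

3


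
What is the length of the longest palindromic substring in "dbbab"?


Input: "dbbab"
Checking substrings for palindromes:
  [2:5] "bab" (len 3) => palindrome
  [1:3] "bb" (len 2) => palindrome
Longest palindromic substring: "bab" with length 3

3


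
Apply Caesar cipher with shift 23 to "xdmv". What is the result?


Caesar cipher: shift "xdmv" by 23
  'x' (pos 23) + 23 = pos 20 = 'u'
  'd' (pos 3) + 23 = pos 0 = 'a'
  'm' (pos 12) + 23 = pos 9 = 'j'
  'v' (pos 21) + 23 = pos 18 = 's'
Result: uajs

uajs


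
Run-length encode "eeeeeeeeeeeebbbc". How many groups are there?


Input: eeeeeeeeeeeebbbc
Scanning for consecutive runs:
  Group 1: 'e' x 12 (positions 0-11)
  Group 2: 'b' x 3 (positions 12-14)
  Group 3: 'c' x 1 (positions 15-15)
Total groups: 3

3


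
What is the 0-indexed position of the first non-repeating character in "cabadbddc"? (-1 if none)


Input: cabadbddc
Character frequencies:
  'a': 2
  'b': 2
  'c': 2
  'd': 3
Scanning left to right for freq == 1:
  Position 0 ('c'): freq=2, skip
  Position 1 ('a'): freq=2, skip
  Position 2 ('b'): freq=2, skip
  Position 3 ('a'): freq=2, skip
  Position 4 ('d'): freq=3, skip
  Position 5 ('b'): freq=2, skip
  Position 6 ('d'): freq=3, skip
  Position 7 ('d'): freq=3, skip
  Position 8 ('c'): freq=2, skip
  No unique character found => answer = -1

-1


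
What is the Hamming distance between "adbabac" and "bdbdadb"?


Comparing "adbabac" and "bdbdadb" position by position:
  Position 0: 'a' vs 'b' => differ
  Position 1: 'd' vs 'd' => same
  Position 2: 'b' vs 'b' => same
  Position 3: 'a' vs 'd' => differ
  Position 4: 'b' vs 'a' => differ
  Position 5: 'a' vs 'd' => differ
  Position 6: 'c' vs 'b' => differ
Total differences (Hamming distance): 5

5


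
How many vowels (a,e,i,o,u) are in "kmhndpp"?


Input: kmhndpp
Checking each character:
  'k' at position 0: consonant
  'm' at position 1: consonant
  'h' at position 2: consonant
  'n' at position 3: consonant
  'd' at position 4: consonant
  'p' at position 5: consonant
  'p' at position 6: consonant
Total vowels: 0

0


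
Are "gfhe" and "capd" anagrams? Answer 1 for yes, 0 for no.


Strings: "gfhe", "capd"
Sorted first:  efgh
Sorted second: acdp
Differ at position 0: 'e' vs 'a' => not anagrams

0


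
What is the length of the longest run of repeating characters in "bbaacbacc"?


Input: "bbaacbacc"
Scanning for longest run:
  Position 1 ('b'): continues run of 'b', length=2
  Position 2 ('a'): new char, reset run to 1
  Position 3 ('a'): continues run of 'a', length=2
  Position 4 ('c'): new char, reset run to 1
  Position 5 ('b'): new char, reset run to 1
  Position 6 ('a'): new char, reset run to 1
  Position 7 ('c'): new char, reset run to 1
  Position 8 ('c'): continues run of 'c', length=2
Longest run: 'b' with length 2

2


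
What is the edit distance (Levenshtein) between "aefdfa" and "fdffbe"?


Computing edit distance: "aefdfa" -> "fdffbe"
DP table:
           f    d    f    f    b    e
      0    1    2    3    4    5    6
  a   1    1    2    3    4    5    6
  e   2    2    2    3    4    5    5
  f   3    2    3    2    3    4    5
  d   4    3    2    3    3    4    5
  f   5    4    3    2    3    4    5
  a   6    5    4    3    3    4    5
Edit distance = dp[6][6] = 5

5


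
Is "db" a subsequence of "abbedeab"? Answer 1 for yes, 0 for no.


Check if "db" is a subsequence of "abbedeab"
Greedy scan:
  Position 0 ('a'): no match needed
  Position 1 ('b'): no match needed
  Position 2 ('b'): no match needed
  Position 3 ('e'): no match needed
  Position 4 ('d'): matches sub[0] = 'd'
  Position 5 ('e'): no match needed
  Position 6 ('a'): no match needed
  Position 7 ('b'): matches sub[1] = 'b'
All 2 characters matched => is a subsequence

1


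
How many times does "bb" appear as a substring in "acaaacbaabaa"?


Searching for "bb" in "acaaacbaabaa"
Scanning each position:
  Position 0: "ac" => no
  Position 1: "ca" => no
  Position 2: "aa" => no
  Position 3: "aa" => no
  Position 4: "ac" => no
  Position 5: "cb" => no
  Position 6: "ba" => no
  Position 7: "aa" => no
  Position 8: "ab" => no
  Position 9: "ba" => no
  Position 10: "aa" => no
Total occurrences: 0

0


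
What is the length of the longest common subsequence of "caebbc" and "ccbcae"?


LCS of "caebbc" and "ccbcae"
DP table:
           c    c    b    c    a    e
      0    0    0    0    0    0    0
  c   0    1    1    1    1    1    1
  a   0    1    1    1    1    2    2
  e   0    1    1    1    1    2    3
  b   0    1    1    2    2    2    3
  b   0    1    1    2    2    2    3
  c   0    1    2    2    3    3    3
LCS length = dp[6][6] = 3

3


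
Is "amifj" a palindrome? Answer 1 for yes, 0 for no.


Input: amifj
Reversed: jfima
  Compare pos 0 ('a') with pos 4 ('j'): MISMATCH
  Compare pos 1 ('m') with pos 3 ('f'): MISMATCH
Result: not a palindrome

0


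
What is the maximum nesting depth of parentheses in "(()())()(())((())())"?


Input: "(()())()(())((())())"
Tracking depth:
  Position 0 '(': depth becomes 1
  Position 1 '(': depth becomes 2
  Position 2 ')': depth becomes 1
  Position 3 '(': depth becomes 2
  Position 4 ')': depth becomes 1
  Position 5 ')': depth becomes 0
  Position 6 '(': depth becomes 1
  Position 7 ')': depth becomes 0
  Position 8 '(': depth becomes 1
  Position 9 '(': depth becomes 2
  Position 10 ')': depth becomes 1
  Position 11 ')': depth becomes 0
  Position 12 '(': depth becomes 1
  Position 13 '(': depth becomes 2
  Position 14 '(': depth becomes 3
  Position 15 ')': depth becomes 2
  Position 16 ')': depth becomes 1
  Position 17 '(': depth becomes 2
  Position 18 ')': depth becomes 1
  Position 19 ')': depth becomes 0
Maximum depth reached: 3

3


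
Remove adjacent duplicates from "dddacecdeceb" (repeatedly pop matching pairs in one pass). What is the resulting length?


Input: dddacecdeceb
Stack-based adjacent duplicate removal:
  Read 'd': push. Stack: d
  Read 'd': matches stack top 'd' => pop. Stack: (empty)
  Read 'd': push. Stack: d
  Read 'a': push. Stack: da
  Read 'c': push. Stack: dac
  Read 'e': push. Stack: dace
  Read 'c': push. Stack: dacec
  Read 'd': push. Stack: dacecd
  Read 'e': push. Stack: dacecde
  Read 'c': push. Stack: dacecdec
  Read 'e': push. Stack: dacecdece
  Read 'b': push. Stack: dacecdeceb
Final stack: "dacecdeceb" (length 10)

10


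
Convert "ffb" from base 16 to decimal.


Input: "ffb" in base 16
Positional expansion:
  Digit 'f' (value 15) x 16^2 = 3840
  Digit 'f' (value 15) x 16^1 = 240
  Digit 'b' (value 11) x 16^0 = 11
Sum = 4091

4091


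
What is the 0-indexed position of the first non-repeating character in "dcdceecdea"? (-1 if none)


Input: dcdceecdea
Character frequencies:
  'a': 1
  'c': 3
  'd': 3
  'e': 3
Scanning left to right for freq == 1:
  Position 0 ('d'): freq=3, skip
  Position 1 ('c'): freq=3, skip
  Position 2 ('d'): freq=3, skip
  Position 3 ('c'): freq=3, skip
  Position 4 ('e'): freq=3, skip
  Position 5 ('e'): freq=3, skip
  Position 6 ('c'): freq=3, skip
  Position 7 ('d'): freq=3, skip
  Position 8 ('e'): freq=3, skip
  Position 9 ('a'): unique! => answer = 9

9


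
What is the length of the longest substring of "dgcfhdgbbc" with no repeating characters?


Input: "dgcfhdgbbc"
Sliding window (track last position of each char):
  Position 0 ('d'): window [0,0] length 1 -- new best
  Position 1 ('g'): window [0,1] length 2 -- new best
  Position 2 ('c'): window [0,2] length 3 -- new best
  Position 3 ('f'): window [0,3] length 4 -- new best
  Position 4 ('h'): window [0,4] length 5 -- new best
  Position 5 ('d'): repeat (last at 0), move window start to 1
  Position 5 ('d'): window [1,5] length 5
  Position 6 ('g'): repeat (last at 1), move window start to 2
  Position 6 ('g'): window [2,6] length 5
  Position 7 ('b'): window [2,7] length 6 -- new best
  Position 8 ('b'): repeat (last at 7), move window start to 8
  Position 8 ('b'): window [8,8] length 1
  Position 9 ('c'): window [8,9] length 2
Longest substring with no repeats: "cfhdgb" with length 6

6


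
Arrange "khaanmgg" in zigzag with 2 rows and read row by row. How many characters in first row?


Zigzag "khaanmgg" into 2 rows:
Placing characters:
  'k' => row 0
  'h' => row 1
  'a' => row 0
  'a' => row 1
  'n' => row 0
  'm' => row 1
  'g' => row 0
  'g' => row 1
Rows:
  Row 0: "kang"
  Row 1: "hamg"
First row length: 4

4


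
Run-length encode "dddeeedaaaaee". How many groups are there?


Input: dddeeedaaaaee
Scanning for consecutive runs:
  Group 1: 'd' x 3 (positions 0-2)
  Group 2: 'e' x 3 (positions 3-5)
  Group 3: 'd' x 1 (positions 6-6)
  Group 4: 'a' x 4 (positions 7-10)
  Group 5: 'e' x 2 (positions 11-12)
Total groups: 5

5


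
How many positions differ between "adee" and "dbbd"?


Comparing "adee" and "dbbd" position by position:
  Position 0: 'a' vs 'd' => DIFFER
  Position 1: 'd' vs 'b' => DIFFER
  Position 2: 'e' vs 'b' => DIFFER
  Position 3: 'e' vs 'd' => DIFFER
Positions that differ: 4

4


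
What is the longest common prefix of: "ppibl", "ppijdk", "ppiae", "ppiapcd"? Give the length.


Words: ppibl, ppijdk, ppiae, ppiapcd
  Position 0: all 'p' => match
  Position 1: all 'p' => match
  Position 2: all 'i' => match
  Position 3: ('b', 'j', 'a', 'a') => mismatch, stop
LCP = "ppi" (length 3)

3


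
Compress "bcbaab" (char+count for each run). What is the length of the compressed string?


Input: bcbaab
Runs:
  'b' x 1 => "b1"
  'c' x 1 => "c1"
  'b' x 1 => "b1"
  'a' x 2 => "a2"
  'b' x 1 => "b1"
Compressed: "b1c1b1a2b1"
Compressed length: 10

10


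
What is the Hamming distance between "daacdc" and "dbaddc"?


Comparing "daacdc" and "dbaddc" position by position:
  Position 0: 'd' vs 'd' => same
  Position 1: 'a' vs 'b' => differ
  Position 2: 'a' vs 'a' => same
  Position 3: 'c' vs 'd' => differ
  Position 4: 'd' vs 'd' => same
  Position 5: 'c' vs 'c' => same
Total differences (Hamming distance): 2

2


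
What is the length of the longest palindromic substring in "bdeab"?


Input: "bdeab"
Checking substrings for palindromes:
  No multi-char palindromic substrings found
Longest palindromic substring: "b" with length 1

1


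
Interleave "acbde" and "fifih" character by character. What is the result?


Interleaving "acbde" and "fifih":
  Position 0: 'a' from first, 'f' from second => "af"
  Position 1: 'c' from first, 'i' from second => "ci"
  Position 2: 'b' from first, 'f' from second => "bf"
  Position 3: 'd' from first, 'i' from second => "di"
  Position 4: 'e' from first, 'h' from second => "eh"
Result: afcibfdieh

afcibfdieh


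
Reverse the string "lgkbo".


Input: lgkbo
Reading characters right to left:
  Position 4: 'o'
  Position 3: 'b'
  Position 2: 'k'
  Position 1: 'g'
  Position 0: 'l'
Reversed: obkgl

obkgl


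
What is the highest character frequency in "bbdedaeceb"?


Input: bbdedaeceb
Character counts:
  'a': 1
  'b': 3
  'c': 1
  'd': 2
  'e': 3
Maximum frequency: 3

3


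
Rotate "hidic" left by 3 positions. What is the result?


Input: "hidic", rotate left by 3
First 3 characters: "hid"
Remaining characters: "ic"
Concatenate remaining + first: "ic" + "hid" = "ichid"

ichid


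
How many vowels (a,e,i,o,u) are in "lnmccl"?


Input: lnmccl
Checking each character:
  'l' at position 0: consonant
  'n' at position 1: consonant
  'm' at position 2: consonant
  'c' at position 3: consonant
  'c' at position 4: consonant
  'l' at position 5: consonant
Total vowels: 0

0


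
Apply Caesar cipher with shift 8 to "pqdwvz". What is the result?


Caesar cipher: shift "pqdwvz" by 8
  'p' (pos 15) + 8 = pos 23 = 'x'
  'q' (pos 16) + 8 = pos 24 = 'y'
  'd' (pos 3) + 8 = pos 11 = 'l'
  'w' (pos 22) + 8 = pos 4 = 'e'
  'v' (pos 21) + 8 = pos 3 = 'd'
  'z' (pos 25) + 8 = pos 7 = 'h'
Result: xyledh

xyledh


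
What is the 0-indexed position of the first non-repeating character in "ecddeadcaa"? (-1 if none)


Input: ecddeadcaa
Character frequencies:
  'a': 3
  'c': 2
  'd': 3
  'e': 2
Scanning left to right for freq == 1:
  Position 0 ('e'): freq=2, skip
  Position 1 ('c'): freq=2, skip
  Position 2 ('d'): freq=3, skip
  Position 3 ('d'): freq=3, skip
  Position 4 ('e'): freq=2, skip
  Position 5 ('a'): freq=3, skip
  Position 6 ('d'): freq=3, skip
  Position 7 ('c'): freq=2, skip
  Position 8 ('a'): freq=3, skip
  Position 9 ('a'): freq=3, skip
  No unique character found => answer = -1

-1


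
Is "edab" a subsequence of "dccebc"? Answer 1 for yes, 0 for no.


Check if "edab" is a subsequence of "dccebc"
Greedy scan:
  Position 0 ('d'): no match needed
  Position 1 ('c'): no match needed
  Position 2 ('c'): no match needed
  Position 3 ('e'): matches sub[0] = 'e'
  Position 4 ('b'): no match needed
  Position 5 ('c'): no match needed
Only matched 1/4 characters => not a subsequence

0


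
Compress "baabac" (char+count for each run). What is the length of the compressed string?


Input: baabac
Runs:
  'b' x 1 => "b1"
  'a' x 2 => "a2"
  'b' x 1 => "b1"
  'a' x 1 => "a1"
  'c' x 1 => "c1"
Compressed: "b1a2b1a1c1"
Compressed length: 10

10


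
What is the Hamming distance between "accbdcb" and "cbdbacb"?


Comparing "accbdcb" and "cbdbacb" position by position:
  Position 0: 'a' vs 'c' => differ
  Position 1: 'c' vs 'b' => differ
  Position 2: 'c' vs 'd' => differ
  Position 3: 'b' vs 'b' => same
  Position 4: 'd' vs 'a' => differ
  Position 5: 'c' vs 'c' => same
  Position 6: 'b' vs 'b' => same
Total differences (Hamming distance): 4

4


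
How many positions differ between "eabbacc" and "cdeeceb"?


Comparing "eabbacc" and "cdeeceb" position by position:
  Position 0: 'e' vs 'c' => DIFFER
  Position 1: 'a' vs 'd' => DIFFER
  Position 2: 'b' vs 'e' => DIFFER
  Position 3: 'b' vs 'e' => DIFFER
  Position 4: 'a' vs 'c' => DIFFER
  Position 5: 'c' vs 'e' => DIFFER
  Position 6: 'c' vs 'b' => DIFFER
Positions that differ: 7

7


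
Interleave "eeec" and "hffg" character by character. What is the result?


Interleaving "eeec" and "hffg":
  Position 0: 'e' from first, 'h' from second => "eh"
  Position 1: 'e' from first, 'f' from second => "ef"
  Position 2: 'e' from first, 'f' from second => "ef"
  Position 3: 'c' from first, 'g' from second => "cg"
Result: ehefefcg

ehefefcg


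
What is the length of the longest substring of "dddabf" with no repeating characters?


Input: "dddabf"
Sliding window (track last position of each char):
  Position 0 ('d'): window [0,0] length 1 -- new best
  Position 1 ('d'): repeat (last at 0), move window start to 1
  Position 1 ('d'): window [1,1] length 1
  Position 2 ('d'): repeat (last at 1), move window start to 2
  Position 2 ('d'): window [2,2] length 1
  Position 3 ('a'): window [2,3] length 2 -- new best
  Position 4 ('b'): window [2,4] length 3 -- new best
  Position 5 ('f'): window [2,5] length 4 -- new best
Longest substring with no repeats: "dabf" with length 4

4


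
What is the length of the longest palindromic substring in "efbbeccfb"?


Input: "efbbeccfb"
Checking substrings for palindromes:
  [2:4] "bb" (len 2) => palindrome
  [5:7] "cc" (len 2) => palindrome
Longest palindromic substring: "bb" with length 2

2


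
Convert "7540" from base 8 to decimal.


Input: "7540" in base 8
Positional expansion:
  Digit '7' (value 7) x 8^3 = 3584
  Digit '5' (value 5) x 8^2 = 320
  Digit '4' (value 4) x 8^1 = 32
  Digit '0' (value 0) x 8^0 = 0
Sum = 3936

3936


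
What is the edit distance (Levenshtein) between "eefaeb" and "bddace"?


Computing edit distance: "eefaeb" -> "bddace"
DP table:
           b    d    d    a    c    e
      0    1    2    3    4    5    6
  e   1    1    2    3    4    5    5
  e   2    2    2    3    4    5    5
  f   3    3    3    3    4    5    6
  a   4    4    4    4    3    4    5
  e   5    5    5    5    4    4    4
  b   6    5    6    6    5    5    5
Edit distance = dp[6][6] = 5

5


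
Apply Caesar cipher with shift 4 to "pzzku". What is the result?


Caesar cipher: shift "pzzku" by 4
  'p' (pos 15) + 4 = pos 19 = 't'
  'z' (pos 25) + 4 = pos 3 = 'd'
  'z' (pos 25) + 4 = pos 3 = 'd'
  'k' (pos 10) + 4 = pos 14 = 'o'
  'u' (pos 20) + 4 = pos 24 = 'y'
Result: tddoy

tddoy


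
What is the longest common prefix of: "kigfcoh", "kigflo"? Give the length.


Words: kigfcoh, kigflo
  Position 0: all 'k' => match
  Position 1: all 'i' => match
  Position 2: all 'g' => match
  Position 3: all 'f' => match
  Position 4: ('c', 'l') => mismatch, stop
LCP = "kigf" (length 4)

4


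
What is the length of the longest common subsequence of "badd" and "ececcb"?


LCS of "badd" and "ececcb"
DP table:
           e    c    e    c    c    b
      0    0    0    0    0    0    0
  b   0    0    0    0    0    0    1
  a   0    0    0    0    0    0    1
  d   0    0    0    0    0    0    1
  d   0    0    0    0    0    0    1
LCS length = dp[4][6] = 1

1


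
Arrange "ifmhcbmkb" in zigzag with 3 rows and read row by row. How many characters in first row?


Zigzag "ifmhcbmkb" into 3 rows:
Placing characters:
  'i' => row 0
  'f' => row 1
  'm' => row 2
  'h' => row 1
  'c' => row 0
  'b' => row 1
  'm' => row 2
  'k' => row 1
  'b' => row 0
Rows:
  Row 0: "icb"
  Row 1: "fhbk"
  Row 2: "mm"
First row length: 3

3


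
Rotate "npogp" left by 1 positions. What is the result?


Input: "npogp", rotate left by 1
First 1 characters: "n"
Remaining characters: "pogp"
Concatenate remaining + first: "pogp" + "n" = "pogpn"

pogpn


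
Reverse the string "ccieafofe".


Input: ccieafofe
Reading characters right to left:
  Position 8: 'e'
  Position 7: 'f'
  Position 6: 'o'
  Position 5: 'f'
  Position 4: 'a'
  Position 3: 'e'
  Position 2: 'i'
  Position 1: 'c'
  Position 0: 'c'
Reversed: efofaeicc

efofaeicc


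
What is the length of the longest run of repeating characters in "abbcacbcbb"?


Input: "abbcacbcbb"
Scanning for longest run:
  Position 1 ('b'): new char, reset run to 1
  Position 2 ('b'): continues run of 'b', length=2
  Position 3 ('c'): new char, reset run to 1
  Position 4 ('a'): new char, reset run to 1
  Position 5 ('c'): new char, reset run to 1
  Position 6 ('b'): new char, reset run to 1
  Position 7 ('c'): new char, reset run to 1
  Position 8 ('b'): new char, reset run to 1
  Position 9 ('b'): continues run of 'b', length=2
Longest run: 'b' with length 2

2


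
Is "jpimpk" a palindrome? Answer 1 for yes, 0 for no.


Input: jpimpk
Reversed: kpmipj
  Compare pos 0 ('j') with pos 5 ('k'): MISMATCH
  Compare pos 1 ('p') with pos 4 ('p'): match
  Compare pos 2 ('i') with pos 3 ('m'): MISMATCH
Result: not a palindrome

0


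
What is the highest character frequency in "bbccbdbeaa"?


Input: bbccbdbeaa
Character counts:
  'a': 2
  'b': 4
  'c': 2
  'd': 1
  'e': 1
Maximum frequency: 4

4


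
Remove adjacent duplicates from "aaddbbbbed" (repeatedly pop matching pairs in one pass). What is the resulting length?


Input: aaddbbbbed
Stack-based adjacent duplicate removal:
  Read 'a': push. Stack: a
  Read 'a': matches stack top 'a' => pop. Stack: (empty)
  Read 'd': push. Stack: d
  Read 'd': matches stack top 'd' => pop. Stack: (empty)
  Read 'b': push. Stack: b
  Read 'b': matches stack top 'b' => pop. Stack: (empty)
  Read 'b': push. Stack: b
  Read 'b': matches stack top 'b' => pop. Stack: (empty)
  Read 'e': push. Stack: e
  Read 'd': push. Stack: ed
Final stack: "ed" (length 2)

2


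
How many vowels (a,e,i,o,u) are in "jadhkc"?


Input: jadhkc
Checking each character:
  'j' at position 0: consonant
  'a' at position 1: vowel (running total: 1)
  'd' at position 2: consonant
  'h' at position 3: consonant
  'k' at position 4: consonant
  'c' at position 5: consonant
Total vowels: 1

1


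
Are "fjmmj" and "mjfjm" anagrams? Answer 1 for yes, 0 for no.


Strings: "fjmmj", "mjfjm"
Sorted first:  fjjmm
Sorted second: fjjmm
Sorted forms match => anagrams

1


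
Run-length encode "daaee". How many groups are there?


Input: daaee
Scanning for consecutive runs:
  Group 1: 'd' x 1 (positions 0-0)
  Group 2: 'a' x 2 (positions 1-2)
  Group 3: 'e' x 2 (positions 3-4)
Total groups: 3

3


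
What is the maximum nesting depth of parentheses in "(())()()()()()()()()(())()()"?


Input: "(())()()()()()()()()(())()()"
Tracking depth:
  Position 0 '(': depth becomes 1
  Position 1 '(': depth becomes 2
  Position 2 ')': depth becomes 1
  Position 3 ')': depth becomes 0
  Position 4 '(': depth becomes 1
  Position 5 ')': depth becomes 0
  Position 6 '(': depth becomes 1
  Position 7 ')': depth becomes 0
  Position 8 '(': depth becomes 1
  Position 9 ')': depth becomes 0
  Position 10 '(': depth becomes 1
  Position 11 ')': depth becomes 0
  Position 12 '(': depth becomes 1
  Position 13 ')': depth becomes 0
  Position 14 '(': depth becomes 1
  Position 15 ')': depth becomes 0
  Position 16 '(': depth becomes 1
  Position 17 ')': depth becomes 0
  Position 18 '(': depth becomes 1
  Position 19 ')': depth becomes 0
  Position 20 '(': depth becomes 1
  Position 21 '(': depth becomes 2
  Position 22 ')': depth becomes 1
  Position 23 ')': depth becomes 0
  Position 24 '(': depth becomes 1
  Position 25 ')': depth becomes 0
  Position 26 '(': depth becomes 1
  Position 27 ')': depth becomes 0
Maximum depth reached: 2

2


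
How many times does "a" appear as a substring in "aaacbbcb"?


Searching for "a" in "aaacbbcb"
Scanning each position:
  Position 0: "a" => MATCH
  Position 1: "a" => MATCH
  Position 2: "a" => MATCH
  Position 3: "c" => no
  Position 4: "b" => no
  Position 5: "b" => no
  Position 6: "c" => no
  Position 7: "b" => no
Total occurrences: 3

3


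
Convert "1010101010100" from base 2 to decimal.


Input: "1010101010100" in base 2
Positional expansion:
  Digit '1' (value 1) x 2^12 = 4096
  Digit '0' (value 0) x 2^11 = 0
  Digit '1' (value 1) x 2^10 = 1024
  Digit '0' (value 0) x 2^9 = 0
  Digit '1' (value 1) x 2^8 = 256
  Digit '0' (value 0) x 2^7 = 0
  Digit '1' (value 1) x 2^6 = 64
  Digit '0' (value 0) x 2^5 = 0
  Digit '1' (value 1) x 2^4 = 16
  Digit '0' (value 0) x 2^3 = 0
  Digit '1' (value 1) x 2^2 = 4
  Digit '0' (value 0) x 2^1 = 0
  Digit '0' (value 0) x 2^0 = 0
Sum = 5460

5460


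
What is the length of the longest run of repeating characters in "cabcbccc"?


Input: "cabcbccc"
Scanning for longest run:
  Position 1 ('a'): new char, reset run to 1
  Position 2 ('b'): new char, reset run to 1
  Position 3 ('c'): new char, reset run to 1
  Position 4 ('b'): new char, reset run to 1
  Position 5 ('c'): new char, reset run to 1
  Position 6 ('c'): continues run of 'c', length=2
  Position 7 ('c'): continues run of 'c', length=3
Longest run: 'c' with length 3

3


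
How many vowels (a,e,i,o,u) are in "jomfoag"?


Input: jomfoag
Checking each character:
  'j' at position 0: consonant
  'o' at position 1: vowel (running total: 1)
  'm' at position 2: consonant
  'f' at position 3: consonant
  'o' at position 4: vowel (running total: 2)
  'a' at position 5: vowel (running total: 3)
  'g' at position 6: consonant
Total vowels: 3

3


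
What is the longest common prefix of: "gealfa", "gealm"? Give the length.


Words: gealfa, gealm
  Position 0: all 'g' => match
  Position 1: all 'e' => match
  Position 2: all 'a' => match
  Position 3: all 'l' => match
  Position 4: ('f', 'm') => mismatch, stop
LCP = "geal" (length 4)

4


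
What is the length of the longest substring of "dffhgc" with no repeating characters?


Input: "dffhgc"
Sliding window (track last position of each char):
  Position 0 ('d'): window [0,0] length 1 -- new best
  Position 1 ('f'): window [0,1] length 2 -- new best
  Position 2 ('f'): repeat (last at 1), move window start to 2
  Position 2 ('f'): window [2,2] length 1
  Position 3 ('h'): window [2,3] length 2
  Position 4 ('g'): window [2,4] length 3 -- new best
  Position 5 ('c'): window [2,5] length 4 -- new best
Longest substring with no repeats: "fhgc" with length 4

4


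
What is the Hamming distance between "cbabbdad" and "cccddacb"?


Comparing "cbabbdad" and "cccddacb" position by position:
  Position 0: 'c' vs 'c' => same
  Position 1: 'b' vs 'c' => differ
  Position 2: 'a' vs 'c' => differ
  Position 3: 'b' vs 'd' => differ
  Position 4: 'b' vs 'd' => differ
  Position 5: 'd' vs 'a' => differ
  Position 6: 'a' vs 'c' => differ
  Position 7: 'd' vs 'b' => differ
Total differences (Hamming distance): 7

7


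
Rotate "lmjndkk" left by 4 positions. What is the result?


Input: "lmjndkk", rotate left by 4
First 4 characters: "lmjn"
Remaining characters: "dkk"
Concatenate remaining + first: "dkk" + "lmjn" = "dkklmjn"

dkklmjn


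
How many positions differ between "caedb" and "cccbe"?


Comparing "caedb" and "cccbe" position by position:
  Position 0: 'c' vs 'c' => same
  Position 1: 'a' vs 'c' => DIFFER
  Position 2: 'e' vs 'c' => DIFFER
  Position 3: 'd' vs 'b' => DIFFER
  Position 4: 'b' vs 'e' => DIFFER
Positions that differ: 4

4


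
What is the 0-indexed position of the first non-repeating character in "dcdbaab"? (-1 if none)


Input: dcdbaab
Character frequencies:
  'a': 2
  'b': 2
  'c': 1
  'd': 2
Scanning left to right for freq == 1:
  Position 0 ('d'): freq=2, skip
  Position 1 ('c'): unique! => answer = 1

1


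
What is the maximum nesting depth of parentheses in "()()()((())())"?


Input: "()()()((())())"
Tracking depth:
  Position 0 '(': depth becomes 1
  Position 1 ')': depth becomes 0
  Position 2 '(': depth becomes 1
  Position 3 ')': depth becomes 0
  Position 4 '(': depth becomes 1
  Position 5 ')': depth becomes 0
  Position 6 '(': depth becomes 1
  Position 7 '(': depth becomes 2
  Position 8 '(': depth becomes 3
  Position 9 ')': depth becomes 2
  Position 10 ')': depth becomes 1
  Position 11 '(': depth becomes 2
  Position 12 ')': depth becomes 1
  Position 13 ')': depth becomes 0
Maximum depth reached: 3

3


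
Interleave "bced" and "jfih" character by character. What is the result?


Interleaving "bced" and "jfih":
  Position 0: 'b' from first, 'j' from second => "bj"
  Position 1: 'c' from first, 'f' from second => "cf"
  Position 2: 'e' from first, 'i' from second => "ei"
  Position 3: 'd' from first, 'h' from second => "dh"
Result: bjcfeidh

bjcfeidh


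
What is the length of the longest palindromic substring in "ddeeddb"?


Input: "ddeeddb"
Checking substrings for palindromes:
  [0:6] "ddeedd" (len 6) => palindrome
  [1:5] "deed" (len 4) => palindrome
  [0:2] "dd" (len 2) => palindrome
  [2:4] "ee" (len 2) => palindrome
  [4:6] "dd" (len 2) => palindrome
Longest palindromic substring: "ddeedd" with length 6

6


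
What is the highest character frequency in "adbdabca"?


Input: adbdabca
Character counts:
  'a': 3
  'b': 2
  'c': 1
  'd': 2
Maximum frequency: 3

3


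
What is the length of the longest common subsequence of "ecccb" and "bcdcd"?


LCS of "ecccb" and "bcdcd"
DP table:
           b    c    d    c    d
      0    0    0    0    0    0
  e   0    0    0    0    0    0
  c   0    0    1    1    1    1
  c   0    0    1    1    2    2
  c   0    0    1    1    2    2
  b   0    1    1    1    2    2
LCS length = dp[5][5] = 2

2


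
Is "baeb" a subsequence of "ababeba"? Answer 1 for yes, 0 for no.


Check if "baeb" is a subsequence of "ababeba"
Greedy scan:
  Position 0 ('a'): no match needed
  Position 1 ('b'): matches sub[0] = 'b'
  Position 2 ('a'): matches sub[1] = 'a'
  Position 3 ('b'): no match needed
  Position 4 ('e'): matches sub[2] = 'e'
  Position 5 ('b'): matches sub[3] = 'b'
  Position 6 ('a'): no match needed
All 4 characters matched => is a subsequence

1


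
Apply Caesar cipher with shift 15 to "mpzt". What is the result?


Caesar cipher: shift "mpzt" by 15
  'm' (pos 12) + 15 = pos 1 = 'b'
  'p' (pos 15) + 15 = pos 4 = 'e'
  'z' (pos 25) + 15 = pos 14 = 'o'
  't' (pos 19) + 15 = pos 8 = 'i'
Result: beoi

beoi


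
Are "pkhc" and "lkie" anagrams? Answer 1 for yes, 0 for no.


Strings: "pkhc", "lkie"
Sorted first:  chkp
Sorted second: eikl
Differ at position 0: 'c' vs 'e' => not anagrams

0


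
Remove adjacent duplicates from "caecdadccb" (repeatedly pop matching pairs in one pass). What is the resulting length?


Input: caecdadccb
Stack-based adjacent duplicate removal:
  Read 'c': push. Stack: c
  Read 'a': push. Stack: ca
  Read 'e': push. Stack: cae
  Read 'c': push. Stack: caec
  Read 'd': push. Stack: caecd
  Read 'a': push. Stack: caecda
  Read 'd': push. Stack: caecdad
  Read 'c': push. Stack: caecdadc
  Read 'c': matches stack top 'c' => pop. Stack: caecdad
  Read 'b': push. Stack: caecdadb
Final stack: "caecdadb" (length 8)

8


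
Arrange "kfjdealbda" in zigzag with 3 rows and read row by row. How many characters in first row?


Zigzag "kfjdealbda" into 3 rows:
Placing characters:
  'k' => row 0
  'f' => row 1
  'j' => row 2
  'd' => row 1
  'e' => row 0
  'a' => row 1
  'l' => row 2
  'b' => row 1
  'd' => row 0
  'a' => row 1
Rows:
  Row 0: "ked"
  Row 1: "fdaba"
  Row 2: "jl"
First row length: 3

3


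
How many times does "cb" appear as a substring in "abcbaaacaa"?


Searching for "cb" in "abcbaaacaa"
Scanning each position:
  Position 0: "ab" => no
  Position 1: "bc" => no
  Position 2: "cb" => MATCH
  Position 3: "ba" => no
  Position 4: "aa" => no
  Position 5: "aa" => no
  Position 6: "ac" => no
  Position 7: "ca" => no
  Position 8: "aa" => no
Total occurrences: 1

1


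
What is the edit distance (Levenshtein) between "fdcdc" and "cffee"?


Computing edit distance: "fdcdc" -> "cffee"
DP table:
           c    f    f    e    e
      0    1    2    3    4    5
  f   1    1    1    2    3    4
  d   2    2    2    2    3    4
  c   3    2    3    3    3    4
  d   4    3    3    4    4    4
  c   5    4    4    4    5    5
Edit distance = dp[5][5] = 5

5


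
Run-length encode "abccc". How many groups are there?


Input: abccc
Scanning for consecutive runs:
  Group 1: 'a' x 1 (positions 0-0)
  Group 2: 'b' x 1 (positions 1-1)
  Group 3: 'c' x 3 (positions 2-4)
Total groups: 3

3


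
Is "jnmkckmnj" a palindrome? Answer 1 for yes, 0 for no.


Input: jnmkckmnj
Reversed: jnmkckmnj
  Compare pos 0 ('j') with pos 8 ('j'): match
  Compare pos 1 ('n') with pos 7 ('n'): match
  Compare pos 2 ('m') with pos 6 ('m'): match
  Compare pos 3 ('k') with pos 5 ('k'): match
Result: palindrome

1


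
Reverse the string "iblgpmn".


Input: iblgpmn
Reading characters right to left:
  Position 6: 'n'
  Position 5: 'm'
  Position 4: 'p'
  Position 3: 'g'
  Position 2: 'l'
  Position 1: 'b'
  Position 0: 'i'
Reversed: nmpglbi

nmpglbi


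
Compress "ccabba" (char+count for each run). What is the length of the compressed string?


Input: ccabba
Runs:
  'c' x 2 => "c2"
  'a' x 1 => "a1"
  'b' x 2 => "b2"
  'a' x 1 => "a1"
Compressed: "c2a1b2a1"
Compressed length: 8

8


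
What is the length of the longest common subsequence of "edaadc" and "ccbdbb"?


LCS of "edaadc" and "ccbdbb"
DP table:
           c    c    b    d    b    b
      0    0    0    0    0    0    0
  e   0    0    0    0    0    0    0
  d   0    0    0    0    1    1    1
  a   0    0    0    0    1    1    1
  a   0    0    0    0    1    1    1
  d   0    0    0    0    1    1    1
  c   0    1    1    1    1    1    1
LCS length = dp[6][6] = 1

1


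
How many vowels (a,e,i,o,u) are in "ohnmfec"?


Input: ohnmfec
Checking each character:
  'o' at position 0: vowel (running total: 1)
  'h' at position 1: consonant
  'n' at position 2: consonant
  'm' at position 3: consonant
  'f' at position 4: consonant
  'e' at position 5: vowel (running total: 2)
  'c' at position 6: consonant
Total vowels: 2

2


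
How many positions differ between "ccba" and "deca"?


Comparing "ccba" and "deca" position by position:
  Position 0: 'c' vs 'd' => DIFFER
  Position 1: 'c' vs 'e' => DIFFER
  Position 2: 'b' vs 'c' => DIFFER
  Position 3: 'a' vs 'a' => same
Positions that differ: 3

3


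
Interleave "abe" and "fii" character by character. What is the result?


Interleaving "abe" and "fii":
  Position 0: 'a' from first, 'f' from second => "af"
  Position 1: 'b' from first, 'i' from second => "bi"
  Position 2: 'e' from first, 'i' from second => "ei"
Result: afbiei

afbiei


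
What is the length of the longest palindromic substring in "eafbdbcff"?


Input: "eafbdbcff"
Checking substrings for palindromes:
  [3:6] "bdb" (len 3) => palindrome
  [7:9] "ff" (len 2) => palindrome
Longest palindromic substring: "bdb" with length 3

3


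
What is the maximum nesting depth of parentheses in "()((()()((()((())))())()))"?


Input: "()((()()((()((())))())()))"
Tracking depth:
  Position 0 '(': depth becomes 1
  Position 1 ')': depth becomes 0
  Position 2 '(': depth becomes 1
  Position 3 '(': depth becomes 2
  Position 4 '(': depth becomes 3
  Position 5 ')': depth becomes 2
  Position 6 '(': depth becomes 3
  Position 7 ')': depth becomes 2
  Position 8 '(': depth becomes 3
  Position 9 '(': depth becomes 4
  Position 10 '(': depth becomes 5
  Position 11 ')': depth becomes 4
  Position 12 '(': depth becomes 5
  Position 13 '(': depth becomes 6
  Position 14 '(': depth becomes 7
  Position 15 ')': depth becomes 6
  Position 16 ')': depth becomes 5
  Position 17 ')': depth becomes 4
  Position 18 ')': depth becomes 3
  Position 19 '(': depth becomes 4
  Position 20 ')': depth becomes 3
  Position 21 ')': depth becomes 2
  Position 22 '(': depth becomes 3
  Position 23 ')': depth becomes 2
  Position 24 ')': depth becomes 1
  Position 25 ')': depth becomes 0
Maximum depth reached: 7

7
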